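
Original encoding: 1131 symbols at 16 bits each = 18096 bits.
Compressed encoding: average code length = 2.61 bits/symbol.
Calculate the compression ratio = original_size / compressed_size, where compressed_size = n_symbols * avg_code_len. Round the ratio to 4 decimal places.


original_size = n_symbols * orig_bits = 1131 * 16 = 18096 bits
compressed_size = n_symbols * avg_code_len = 1131 * 2.61 = 2951.91 bits
ratio = original_size / compressed_size = 18096 / 2951.91 = 6.1303

Compression ratio = 6.1303


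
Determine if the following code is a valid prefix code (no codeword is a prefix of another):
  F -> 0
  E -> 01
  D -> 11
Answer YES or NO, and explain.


Checking each pair (does one codeword prefix another?):
  F='0' vs E='01': prefix -- VIOLATION

NO -- this is NOT a valid prefix code. F (0) is a prefix of E (01).


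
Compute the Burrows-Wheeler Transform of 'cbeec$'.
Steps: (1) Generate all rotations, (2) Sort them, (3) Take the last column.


Rotations (sorted):
  0: $cbeec -> last char: c
  1: beec$c -> last char: c
  2: c$cbee -> last char: e
  3: cbeec$ -> last char: $
  4: ec$cbe -> last char: e
  5: eec$cb -> last char: b


BWT = cce$eb


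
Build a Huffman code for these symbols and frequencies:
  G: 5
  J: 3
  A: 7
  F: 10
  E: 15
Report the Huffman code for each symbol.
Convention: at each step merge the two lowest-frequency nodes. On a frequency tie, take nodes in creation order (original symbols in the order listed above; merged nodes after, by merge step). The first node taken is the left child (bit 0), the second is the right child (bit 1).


Huffman tree construction:
Step 1: Merge J(3) + G(5) = 8
Step 2: Merge A(7) + (J+G)(8) = 15
Step 3: Merge F(10) + E(15) = 25
Step 4: Merge (A+(J+G))(15) + (F+E)(25) = 40
Read each symbol's code off the tree from the root (left child = 0, right child = 1).

Codes:
  G: 011 (length 3)
  J: 010 (length 3)
  A: 00 (length 2)
  F: 10 (length 2)
  E: 11 (length 2)
Average code length: 88/40 = 2.2000 bits/symbol


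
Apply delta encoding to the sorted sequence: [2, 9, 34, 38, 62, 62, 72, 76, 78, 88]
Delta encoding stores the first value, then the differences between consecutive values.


First value: 2
Deltas:
  9 - 2 = 7
  34 - 9 = 25
  38 - 34 = 4
  62 - 38 = 24
  62 - 62 = 0
  72 - 62 = 10
  76 - 72 = 4
  78 - 76 = 2
  88 - 78 = 10


Delta encoded: [2, 7, 25, 4, 24, 0, 10, 4, 2, 10]


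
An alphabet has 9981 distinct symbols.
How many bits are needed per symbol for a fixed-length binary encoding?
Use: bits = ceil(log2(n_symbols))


log2(9981) = 13.285
Bracket: 2^13 = 8192 < 9981 <= 2^14 = 16384
So ceil(log2(9981)) = 14

bits = ceil(log2(9981)) = ceil(13.285) = 14 bits


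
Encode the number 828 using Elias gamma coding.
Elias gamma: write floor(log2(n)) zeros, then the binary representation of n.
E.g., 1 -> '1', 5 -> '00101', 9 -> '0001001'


num_bits = floor(log2(828)) + 1 = 10
leading_zeros = num_bits - 1 = 9
binary(828) = 1100111100

Elias gamma(828) = '000000000' + '1100111100' = 0000000001100111100 (19 bits)


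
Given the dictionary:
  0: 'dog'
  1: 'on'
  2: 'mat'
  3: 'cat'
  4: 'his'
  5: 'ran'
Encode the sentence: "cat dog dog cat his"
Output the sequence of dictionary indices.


Look up each word in the dictionary:
  'cat' -> 3
  'dog' -> 0
  'dog' -> 0
  'cat' -> 3
  'his' -> 4

Encoded: [3, 0, 0, 3, 4]


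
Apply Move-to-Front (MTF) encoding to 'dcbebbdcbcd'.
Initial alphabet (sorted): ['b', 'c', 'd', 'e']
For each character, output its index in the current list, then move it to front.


MTF encoding:
'd': index 2 in ['b', 'c', 'd', 'e'] -> ['d', 'b', 'c', 'e']
'c': index 2 in ['d', 'b', 'c', 'e'] -> ['c', 'd', 'b', 'e']
'b': index 2 in ['c', 'd', 'b', 'e'] -> ['b', 'c', 'd', 'e']
'e': index 3 in ['b', 'c', 'd', 'e'] -> ['e', 'b', 'c', 'd']
'b': index 1 in ['e', 'b', 'c', 'd'] -> ['b', 'e', 'c', 'd']
'b': index 0 in ['b', 'e', 'c', 'd'] -> ['b', 'e', 'c', 'd']
'd': index 3 in ['b', 'e', 'c', 'd'] -> ['d', 'b', 'e', 'c']
'c': index 3 in ['d', 'b', 'e', 'c'] -> ['c', 'd', 'b', 'e']
'b': index 2 in ['c', 'd', 'b', 'e'] -> ['b', 'c', 'd', 'e']
'c': index 1 in ['b', 'c', 'd', 'e'] -> ['c', 'b', 'd', 'e']
'd': index 2 in ['c', 'b', 'd', 'e'] -> ['d', 'c', 'b', 'e']


Output: [2, 2, 2, 3, 1, 0, 3, 3, 2, 1, 2]


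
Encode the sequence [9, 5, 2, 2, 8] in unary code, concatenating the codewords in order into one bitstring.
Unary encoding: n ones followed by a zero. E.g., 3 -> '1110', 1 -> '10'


Encode each number as n ones followed by a terminating 0:
  9 -> 1111111110 (10 bits)
  5 -> 111110 (6 bits)
  2 -> 110 (3 bits)
  2 -> 110 (3 bits)
  8 -> 111111110 (9 bits)
Total length = 10 + 6 + 3 + 3 + 9 = 31 bits.

Unary([9, 5, 2, 2, 8]) = 1111111110111110110110111111110 (31 bits)


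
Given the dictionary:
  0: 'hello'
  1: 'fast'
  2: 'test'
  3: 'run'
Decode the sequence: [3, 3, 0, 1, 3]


Look up each index in the dictionary:
  3 -> 'run'
  3 -> 'run'
  0 -> 'hello'
  1 -> 'fast'
  3 -> 'run'

Decoded: "run run hello fast run"


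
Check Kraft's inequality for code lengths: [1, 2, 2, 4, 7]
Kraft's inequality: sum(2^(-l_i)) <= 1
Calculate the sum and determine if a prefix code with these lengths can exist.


Sum = 2^(-1) + 2^(-2) + 2^(-2) + 2^(-4) + 2^(-7)
    = 0.5 + 0.25 + 0.25 + 0.0625 + 0.0078125
    = 137/128 = 1.0703125
Since 1.0703125 > 1, Kraft's inequality is NOT satisfied.
A prefix code with these lengths CANNOT exist.

Kraft sum = 1.0703125. Not satisfied.


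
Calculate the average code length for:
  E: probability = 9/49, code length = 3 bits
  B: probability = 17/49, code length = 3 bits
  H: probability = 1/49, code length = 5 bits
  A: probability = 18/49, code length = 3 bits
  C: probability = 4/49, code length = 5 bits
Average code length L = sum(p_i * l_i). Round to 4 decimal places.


Weighted contributions p_i * l_i:
  E: (9/49) * 3 = 27/49
  B: (17/49) * 3 = 51/49
  H: (1/49) * 5 = 5/49
  A: (18/49) * 3 = 54/49
  C: (4/49) * 5 = 20/49
Sum = (27 + 51 + 5 + 54 + 20)/49 = 157/49

L = 157/49 = 3.2041 bits/symbol


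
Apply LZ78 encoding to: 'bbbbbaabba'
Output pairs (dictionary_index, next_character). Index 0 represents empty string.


LZ78 encoding steps:
Dictionary: {0: ''}
Step 1: w='' (idx 0), next='b' -> output (0, 'b'), add 'b' as idx 1
Step 2: w='b' (idx 1), next='b' -> output (1, 'b'), add 'bb' as idx 2
Step 3: w='bb' (idx 2), next='a' -> output (2, 'a'), add 'bba' as idx 3
Step 4: w='' (idx 0), next='a' -> output (0, 'a'), add 'a' as idx 4
Step 5: w='bba' (idx 3), end of input -> output (3, '')


Encoded: [(0, 'b'), (1, 'b'), (2, 'a'), (0, 'a'), (3, '')]


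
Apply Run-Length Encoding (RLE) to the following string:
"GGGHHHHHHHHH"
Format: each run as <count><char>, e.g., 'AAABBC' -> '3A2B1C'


Scanning runs left to right:
  i=0: run of 'G' x 3 -> '3G'
  i=3: run of 'H' x 9 -> '9H'

RLE = 3G9H


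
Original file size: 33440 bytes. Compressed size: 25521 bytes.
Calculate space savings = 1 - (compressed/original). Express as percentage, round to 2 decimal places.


ratio = compressed/original = 25521/33440 = 0.763188
savings = 1 - ratio = 1 - 0.763188 = 0.236812
as a percentage: 0.236812 * 100 = 23.68%

Space savings = 1 - 25521/33440 = 23.68%


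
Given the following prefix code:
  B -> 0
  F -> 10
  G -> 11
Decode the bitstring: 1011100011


Decoding step by step:
Bits 10 -> F
Bits 11 -> G
Bits 10 -> F
Bits 0 -> B
Bits 0 -> B
Bits 11 -> G


Decoded message: FGFBBG


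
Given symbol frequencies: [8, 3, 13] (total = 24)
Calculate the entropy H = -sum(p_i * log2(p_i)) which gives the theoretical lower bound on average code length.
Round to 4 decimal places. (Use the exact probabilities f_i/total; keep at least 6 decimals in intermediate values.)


Per-symbol terms -p_i * log2(p_i) with p_i = f_i/24:
  p = 8/24 = 0.333333: log2(p) = -1.584963, -p*log2(p) = 0.528321
  p = 3/24 = 0.125000: log2(p) = -3.000000, -p*log2(p) = 0.375000
  p = 13/24 = 0.541667: log2(p) = -0.884523, -p*log2(p) = 0.479117
H = 0.528321 + 0.375000 + 0.479117 = 1.382438

H = 1.3824 bits/symbol


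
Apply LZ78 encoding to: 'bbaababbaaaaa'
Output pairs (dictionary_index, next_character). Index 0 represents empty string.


LZ78 encoding steps:
Dictionary: {0: ''}
Step 1: w='' (idx 0), next='b' -> output (0, 'b'), add 'b' as idx 1
Step 2: w='b' (idx 1), next='a' -> output (1, 'a'), add 'ba' as idx 2
Step 3: w='' (idx 0), next='a' -> output (0, 'a'), add 'a' as idx 3
Step 4: w='ba' (idx 2), next='b' -> output (2, 'b'), add 'bab' as idx 4
Step 5: w='ba' (idx 2), next='a' -> output (2, 'a'), add 'baa' as idx 5
Step 6: w='a' (idx 3), next='a' -> output (3, 'a'), add 'aa' as idx 6
Step 7: w='a' (idx 3), end of input -> output (3, '')


Encoded: [(0, 'b'), (1, 'a'), (0, 'a'), (2, 'b'), (2, 'a'), (3, 'a'), (3, '')]


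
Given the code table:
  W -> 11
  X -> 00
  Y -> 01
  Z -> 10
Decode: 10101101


Decoding:
10 -> Z
10 -> Z
11 -> W
01 -> Y


Result: ZZWY


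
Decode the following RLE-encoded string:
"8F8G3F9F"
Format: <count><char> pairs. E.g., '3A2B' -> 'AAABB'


Expanding each <count><char> pair:
  8F -> 'FFFFFFFF'
  8G -> 'GGGGGGGG'
  3F -> 'FFF'
  9F -> 'FFFFFFFFF'

Decoded = FFFFFFFFGGGGGGGGFFFFFFFFFFFF


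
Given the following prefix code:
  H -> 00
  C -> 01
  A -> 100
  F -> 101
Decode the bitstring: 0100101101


Decoding step by step:
Bits 01 -> C
Bits 00 -> H
Bits 101 -> F
Bits 101 -> F


Decoded message: CHFF


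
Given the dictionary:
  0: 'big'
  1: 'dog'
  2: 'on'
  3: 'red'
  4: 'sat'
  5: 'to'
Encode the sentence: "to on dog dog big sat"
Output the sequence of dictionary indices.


Look up each word in the dictionary:
  'to' -> 5
  'on' -> 2
  'dog' -> 1
  'dog' -> 1
  'big' -> 0
  'sat' -> 4

Encoded: [5, 2, 1, 1, 0, 4]


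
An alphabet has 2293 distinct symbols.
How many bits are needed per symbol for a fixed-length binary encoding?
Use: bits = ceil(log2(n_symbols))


log2(2293) = 11.163
Bracket: 2^11 = 2048 < 2293 <= 2^12 = 4096
So ceil(log2(2293)) = 12

bits = ceil(log2(2293)) = ceil(11.163) = 12 bits


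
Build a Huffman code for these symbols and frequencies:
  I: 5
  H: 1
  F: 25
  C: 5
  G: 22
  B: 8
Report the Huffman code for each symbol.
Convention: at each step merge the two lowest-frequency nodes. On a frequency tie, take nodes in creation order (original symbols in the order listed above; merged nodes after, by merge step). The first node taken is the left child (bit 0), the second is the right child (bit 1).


Huffman tree construction:
Step 1: Merge H(1) + I(5) = 6
Step 2: Merge C(5) + (H+I)(6) = 11
Step 3: Merge B(8) + (C+(H+I))(11) = 19
Step 4: Merge (B+(C+(H+I)))(19) + G(22) = 41
Step 5: Merge F(25) + ((B+(C+(H+I)))+G)(41) = 66
Read each symbol's code off the tree from the root (left child = 0, right child = 1).

Codes:
  I: 10111 (length 5)
  H: 10110 (length 5)
  F: 0 (length 1)
  C: 1010 (length 4)
  G: 11 (length 2)
  B: 100 (length 3)
Average code length: 143/66 = 2.1667 bits/symbol


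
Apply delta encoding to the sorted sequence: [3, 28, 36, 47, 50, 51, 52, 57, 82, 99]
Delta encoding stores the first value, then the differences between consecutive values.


First value: 3
Deltas:
  28 - 3 = 25
  36 - 28 = 8
  47 - 36 = 11
  50 - 47 = 3
  51 - 50 = 1
  52 - 51 = 1
  57 - 52 = 5
  82 - 57 = 25
  99 - 82 = 17


Delta encoded: [3, 25, 8, 11, 3, 1, 1, 5, 25, 17]


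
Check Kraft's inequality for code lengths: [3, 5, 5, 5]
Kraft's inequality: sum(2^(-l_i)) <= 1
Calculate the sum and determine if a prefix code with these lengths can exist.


Sum = 2^(-3) + 2^(-5) + 2^(-5) + 2^(-5)
    = 0.125 + 0.03125 + 0.03125 + 0.03125
    = 7/32 = 0.21875
Since 0.21875 <= 1, Kraft's inequality IS satisfied.
A prefix code with these lengths CAN exist.

Kraft sum = 0.21875. Satisfied.


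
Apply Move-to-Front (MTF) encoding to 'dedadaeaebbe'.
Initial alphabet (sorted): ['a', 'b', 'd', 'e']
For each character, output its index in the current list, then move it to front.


MTF encoding:
'd': index 2 in ['a', 'b', 'd', 'e'] -> ['d', 'a', 'b', 'e']
'e': index 3 in ['d', 'a', 'b', 'e'] -> ['e', 'd', 'a', 'b']
'd': index 1 in ['e', 'd', 'a', 'b'] -> ['d', 'e', 'a', 'b']
'a': index 2 in ['d', 'e', 'a', 'b'] -> ['a', 'd', 'e', 'b']
'd': index 1 in ['a', 'd', 'e', 'b'] -> ['d', 'a', 'e', 'b']
'a': index 1 in ['d', 'a', 'e', 'b'] -> ['a', 'd', 'e', 'b']
'e': index 2 in ['a', 'd', 'e', 'b'] -> ['e', 'a', 'd', 'b']
'a': index 1 in ['e', 'a', 'd', 'b'] -> ['a', 'e', 'd', 'b']
'e': index 1 in ['a', 'e', 'd', 'b'] -> ['e', 'a', 'd', 'b']
'b': index 3 in ['e', 'a', 'd', 'b'] -> ['b', 'e', 'a', 'd']
'b': index 0 in ['b', 'e', 'a', 'd'] -> ['b', 'e', 'a', 'd']
'e': index 1 in ['b', 'e', 'a', 'd'] -> ['e', 'b', 'a', 'd']


Output: [2, 3, 1, 2, 1, 1, 2, 1, 1, 3, 0, 1]


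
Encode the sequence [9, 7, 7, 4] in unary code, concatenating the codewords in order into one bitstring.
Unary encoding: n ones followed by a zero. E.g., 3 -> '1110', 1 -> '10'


Encode each number as n ones followed by a terminating 0:
  9 -> 1111111110 (10 bits)
  7 -> 11111110 (8 bits)
  7 -> 11111110 (8 bits)
  4 -> 11110 (5 bits)
Total length = 10 + 8 + 8 + 5 = 31 bits.

Unary([9, 7, 7, 4]) = 1111111110111111101111111011110 (31 bits)


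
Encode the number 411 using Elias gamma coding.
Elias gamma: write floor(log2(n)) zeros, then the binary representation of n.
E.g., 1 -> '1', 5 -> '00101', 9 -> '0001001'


num_bits = floor(log2(411)) + 1 = 9
leading_zeros = num_bits - 1 = 8
binary(411) = 110011011

Elias gamma(411) = '00000000' + '110011011' = 00000000110011011 (17 bits)


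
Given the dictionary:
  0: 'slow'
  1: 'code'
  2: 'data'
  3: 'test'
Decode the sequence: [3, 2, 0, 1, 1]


Look up each index in the dictionary:
  3 -> 'test'
  2 -> 'data'
  0 -> 'slow'
  1 -> 'code'
  1 -> 'code'

Decoded: "test data slow code code"


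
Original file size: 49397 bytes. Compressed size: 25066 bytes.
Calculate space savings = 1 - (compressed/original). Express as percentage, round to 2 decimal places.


ratio = compressed/original = 25066/49397 = 0.50744
savings = 1 - ratio = 1 - 0.50744 = 0.49256
as a percentage: 0.49256 * 100 = 49.26%

Space savings = 1 - 25066/49397 = 49.26%


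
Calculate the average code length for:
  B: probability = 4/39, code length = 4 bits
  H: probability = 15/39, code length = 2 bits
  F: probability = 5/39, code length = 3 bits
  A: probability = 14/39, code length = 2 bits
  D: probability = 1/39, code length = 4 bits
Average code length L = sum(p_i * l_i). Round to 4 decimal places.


Weighted contributions p_i * l_i:
  B: (4/39) * 4 = 16/39
  H: (15/39) * 2 = 30/39
  F: (5/39) * 3 = 15/39
  A: (14/39) * 2 = 28/39
  D: (1/39) * 4 = 4/39
Sum = (16 + 30 + 15 + 28 + 4)/39 = 93/39

L = 93/39 = 2.3846 bits/symbol


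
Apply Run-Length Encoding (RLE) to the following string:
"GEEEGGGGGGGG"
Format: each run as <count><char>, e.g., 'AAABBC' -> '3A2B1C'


Scanning runs left to right:
  i=0: run of 'G' x 1 -> '1G'
  i=1: run of 'E' x 3 -> '3E'
  i=4: run of 'G' x 8 -> '8G'

RLE = 1G3E8G


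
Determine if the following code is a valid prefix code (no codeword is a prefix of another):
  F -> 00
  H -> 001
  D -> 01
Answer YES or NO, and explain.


Checking each pair (does one codeword prefix another?):
  F='00' vs H='001': prefix -- VIOLATION

NO -- this is NOT a valid prefix code. F (00) is a prefix of H (001).


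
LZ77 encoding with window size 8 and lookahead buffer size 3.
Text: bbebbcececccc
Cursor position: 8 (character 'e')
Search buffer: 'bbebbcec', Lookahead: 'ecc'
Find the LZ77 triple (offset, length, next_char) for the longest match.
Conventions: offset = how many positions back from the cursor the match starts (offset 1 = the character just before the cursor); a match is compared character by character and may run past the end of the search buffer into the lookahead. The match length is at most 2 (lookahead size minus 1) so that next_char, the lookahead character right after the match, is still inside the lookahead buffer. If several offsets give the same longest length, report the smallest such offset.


Try each offset into the search buffer:
  offset=1 (pos 7, char 'c'): match length 0
  offset=2 (pos 6, char 'e'): match length 2
  offset=3 (pos 5, char 'c'): match length 0
  offset=4 (pos 4, char 'b'): match length 0
  offset=5 (pos 3, char 'b'): match length 0
  offset=6 (pos 2, char 'e'): match length 1
  offset=7 (pos 1, char 'b'): match length 0
  offset=8 (pos 0, char 'b'): match length 0
Longest match has length 2 at offset 2.
next_char = character at position 8 + 2 = 10 -> 'c'

Best match: offset=2, length=2 (matching 'ec' starting at position 6)
LZ77 triple: (2, 2, 'c')


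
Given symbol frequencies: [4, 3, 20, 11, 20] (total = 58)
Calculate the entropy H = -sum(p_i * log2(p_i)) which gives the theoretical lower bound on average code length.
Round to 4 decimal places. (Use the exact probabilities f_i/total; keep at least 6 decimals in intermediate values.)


Per-symbol terms -p_i * log2(p_i) with p_i = f_i/58:
  p = 4/58 = 0.068966: log2(p) = -3.857981, -p*log2(p) = 0.266068
  p = 3/58 = 0.051724: log2(p) = -4.273018, -p*log2(p) = 0.221018
  p = 20/58 = 0.344828: log2(p) = -1.536053, -p*log2(p) = 0.529673
  p = 11/58 = 0.189655: log2(p) = -2.398549, -p*log2(p) = 0.454897
  p = 20/58 = 0.344828: log2(p) = -1.536053, -p*log2(p) = 0.529673
H = 0.266068 + 0.221018 + 0.529673 + 0.454897 + 0.529673 = 2.001329

H = 2.0013 bits/symbol


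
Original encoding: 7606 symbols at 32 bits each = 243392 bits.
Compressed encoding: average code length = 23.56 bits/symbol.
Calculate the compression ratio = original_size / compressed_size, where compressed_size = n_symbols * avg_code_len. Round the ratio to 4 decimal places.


original_size = n_symbols * orig_bits = 7606 * 32 = 243392 bits
compressed_size = n_symbols * avg_code_len = 7606 * 23.56 = 179197.36 bits
ratio = original_size / compressed_size = 243392 / 179197.36 = 1.3582

Compression ratio = 1.3582


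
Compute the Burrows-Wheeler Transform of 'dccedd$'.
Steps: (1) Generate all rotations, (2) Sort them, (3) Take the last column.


Rotations (sorted):
  0: $dccedd -> last char: d
  1: ccedd$d -> last char: d
  2: cedd$dc -> last char: c
  3: d$dcced -> last char: d
  4: dccedd$ -> last char: $
  5: dd$dcce -> last char: e
  6: edd$dcc -> last char: c


BWT = ddcd$ec


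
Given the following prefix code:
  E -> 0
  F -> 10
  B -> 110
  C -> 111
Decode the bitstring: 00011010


Decoding step by step:
Bits 0 -> E
Bits 0 -> E
Bits 0 -> E
Bits 110 -> B
Bits 10 -> F


Decoded message: EEEBF


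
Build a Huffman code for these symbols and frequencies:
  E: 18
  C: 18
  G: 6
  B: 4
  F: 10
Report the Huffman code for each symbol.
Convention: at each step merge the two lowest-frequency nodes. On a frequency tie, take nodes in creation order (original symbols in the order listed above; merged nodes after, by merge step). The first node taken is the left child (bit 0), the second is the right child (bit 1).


Huffman tree construction:
Step 1: Merge B(4) + G(6) = 10
Step 2: Merge F(10) + (B+G)(10) = 20
Step 3: Merge E(18) + C(18) = 36
Step 4: Merge (F+(B+G))(20) + (E+C)(36) = 56
Read each symbol's code off the tree from the root (left child = 0, right child = 1).

Codes:
  E: 10 (length 2)
  C: 11 (length 2)
  G: 011 (length 3)
  B: 010 (length 3)
  F: 00 (length 2)
Average code length: 122/56 = 2.1786 bits/symbol


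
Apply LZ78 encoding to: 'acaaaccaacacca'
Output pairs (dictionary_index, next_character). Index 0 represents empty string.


LZ78 encoding steps:
Dictionary: {0: ''}
Step 1: w='' (idx 0), next='a' -> output (0, 'a'), add 'a' as idx 1
Step 2: w='' (idx 0), next='c' -> output (0, 'c'), add 'c' as idx 2
Step 3: w='a' (idx 1), next='a' -> output (1, 'a'), add 'aa' as idx 3
Step 4: w='a' (idx 1), next='c' -> output (1, 'c'), add 'ac' as idx 4
Step 5: w='c' (idx 2), next='a' -> output (2, 'a'), add 'ca' as idx 5
Step 6: w='ac' (idx 4), next='a' -> output (4, 'a'), add 'aca' as idx 6
Step 7: w='c' (idx 2), next='c' -> output (2, 'c'), add 'cc' as idx 7
Step 8: w='a' (idx 1), end of input -> output (1, '')


Encoded: [(0, 'a'), (0, 'c'), (1, 'a'), (1, 'c'), (2, 'a'), (4, 'a'), (2, 'c'), (1, '')]


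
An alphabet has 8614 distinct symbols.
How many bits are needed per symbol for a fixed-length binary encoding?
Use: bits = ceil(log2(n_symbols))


log2(8614) = 13.0725
Bracket: 2^13 = 8192 < 8614 <= 2^14 = 16384
So ceil(log2(8614)) = 14

bits = ceil(log2(8614)) = ceil(13.0725) = 14 bits


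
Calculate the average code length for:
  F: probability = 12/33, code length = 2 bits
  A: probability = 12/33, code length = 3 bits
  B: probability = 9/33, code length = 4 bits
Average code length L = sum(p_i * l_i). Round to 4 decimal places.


Weighted contributions p_i * l_i:
  F: (12/33) * 2 = 24/33
  A: (12/33) * 3 = 36/33
  B: (9/33) * 4 = 36/33
Sum = (24 + 36 + 36)/33 = 96/33

L = 96/33 = 2.9091 bits/symbol


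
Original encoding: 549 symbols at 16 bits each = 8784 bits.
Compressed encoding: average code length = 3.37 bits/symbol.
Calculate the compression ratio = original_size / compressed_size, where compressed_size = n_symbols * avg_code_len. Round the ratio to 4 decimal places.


original_size = n_symbols * orig_bits = 549 * 16 = 8784 bits
compressed_size = n_symbols * avg_code_len = 549 * 3.37 = 1850.13 bits
ratio = original_size / compressed_size = 8784 / 1850.13 = 4.7478

Compression ratio = 4.7478


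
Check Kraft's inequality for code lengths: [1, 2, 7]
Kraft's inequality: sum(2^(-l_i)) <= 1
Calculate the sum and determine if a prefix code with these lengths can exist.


Sum = 2^(-1) + 2^(-2) + 2^(-7)
    = 0.5 + 0.25 + 0.0078125
    = 97/128 = 0.7578125
Since 0.7578125 <= 1, Kraft's inequality IS satisfied.
A prefix code with these lengths CAN exist.

Kraft sum = 0.7578125. Satisfied.


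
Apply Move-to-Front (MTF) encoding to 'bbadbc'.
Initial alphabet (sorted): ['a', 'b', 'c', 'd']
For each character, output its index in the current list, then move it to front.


MTF encoding:
'b': index 1 in ['a', 'b', 'c', 'd'] -> ['b', 'a', 'c', 'd']
'b': index 0 in ['b', 'a', 'c', 'd'] -> ['b', 'a', 'c', 'd']
'a': index 1 in ['b', 'a', 'c', 'd'] -> ['a', 'b', 'c', 'd']
'd': index 3 in ['a', 'b', 'c', 'd'] -> ['d', 'a', 'b', 'c']
'b': index 2 in ['d', 'a', 'b', 'c'] -> ['b', 'd', 'a', 'c']
'c': index 3 in ['b', 'd', 'a', 'c'] -> ['c', 'b', 'd', 'a']


Output: [1, 0, 1, 3, 2, 3]


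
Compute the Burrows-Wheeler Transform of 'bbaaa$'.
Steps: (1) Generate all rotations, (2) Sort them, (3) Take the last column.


Rotations (sorted):
  0: $bbaaa -> last char: a
  1: a$bbaa -> last char: a
  2: aa$bba -> last char: a
  3: aaa$bb -> last char: b
  4: baaa$b -> last char: b
  5: bbaaa$ -> last char: $


BWT = aaabb$


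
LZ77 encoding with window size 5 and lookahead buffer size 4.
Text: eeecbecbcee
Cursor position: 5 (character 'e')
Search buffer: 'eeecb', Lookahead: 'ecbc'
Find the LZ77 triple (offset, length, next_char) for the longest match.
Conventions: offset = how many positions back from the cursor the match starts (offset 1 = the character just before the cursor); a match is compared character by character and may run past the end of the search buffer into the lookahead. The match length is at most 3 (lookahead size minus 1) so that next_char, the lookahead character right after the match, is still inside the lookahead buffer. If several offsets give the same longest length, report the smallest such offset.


Try each offset into the search buffer:
  offset=1 (pos 4, char 'b'): match length 0
  offset=2 (pos 3, char 'c'): match length 0
  offset=3 (pos 2, char 'e'): match length 3
  offset=4 (pos 1, char 'e'): match length 1
  offset=5 (pos 0, char 'e'): match length 1
Longest match has length 3 at offset 3.
next_char = character at position 5 + 3 = 8 -> 'c'

Best match: offset=3, length=3 (matching 'ecb' starting at position 2)
LZ77 triple: (3, 3, 'c')


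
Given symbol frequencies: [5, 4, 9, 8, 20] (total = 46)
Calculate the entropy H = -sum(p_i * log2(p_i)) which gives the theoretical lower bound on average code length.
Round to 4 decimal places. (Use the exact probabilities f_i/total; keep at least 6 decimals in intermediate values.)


Per-symbol terms -p_i * log2(p_i) with p_i = f_i/46:
  p = 5/46 = 0.108696: log2(p) = -3.201634, -p*log2(p) = 0.348004
  p = 4/46 = 0.086957: log2(p) = -3.523562, -p*log2(p) = 0.306397
  p = 9/46 = 0.195652: log2(p) = -2.353637, -p*log2(p) = 0.460494
  p = 8/46 = 0.173913: log2(p) = -2.523562, -p*log2(p) = 0.438880
  p = 20/46 = 0.434783: log2(p) = -1.201634, -p*log2(p) = 0.522450
H = 0.348004 + 0.306397 + 0.460494 + 0.438880 + 0.522450 = 2.076225

H = 2.0762 bits/symbol


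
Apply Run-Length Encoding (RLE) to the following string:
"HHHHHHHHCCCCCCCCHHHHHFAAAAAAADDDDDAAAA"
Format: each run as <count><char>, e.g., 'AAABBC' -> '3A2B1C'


Scanning runs left to right:
  i=0: run of 'H' x 8 -> '8H'
  i=8: run of 'C' x 8 -> '8C'
  i=16: run of 'H' x 5 -> '5H'
  i=21: run of 'F' x 1 -> '1F'
  i=22: run of 'A' x 7 -> '7A'
  i=29: run of 'D' x 5 -> '5D'
  i=34: run of 'A' x 4 -> '4A'

RLE = 8H8C5H1F7A5D4A


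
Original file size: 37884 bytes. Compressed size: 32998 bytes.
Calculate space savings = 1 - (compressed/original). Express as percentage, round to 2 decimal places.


ratio = compressed/original = 32998/37884 = 0.871027
savings = 1 - ratio = 1 - 0.871027 = 0.128973
as a percentage: 0.128973 * 100 = 12.9%

Space savings = 1 - 32998/37884 = 12.9%


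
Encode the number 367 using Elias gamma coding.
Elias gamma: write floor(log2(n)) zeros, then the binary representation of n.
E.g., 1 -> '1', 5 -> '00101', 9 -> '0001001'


num_bits = floor(log2(367)) + 1 = 9
leading_zeros = num_bits - 1 = 8
binary(367) = 101101111

Elias gamma(367) = '00000000' + '101101111' = 00000000101101111 (17 bits)


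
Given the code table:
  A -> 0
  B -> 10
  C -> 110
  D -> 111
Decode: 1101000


Decoding:
110 -> C
10 -> B
0 -> A
0 -> A


Result: CBAA


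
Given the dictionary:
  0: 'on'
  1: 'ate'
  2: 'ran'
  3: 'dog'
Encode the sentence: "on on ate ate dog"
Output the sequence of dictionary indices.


Look up each word in the dictionary:
  'on' -> 0
  'on' -> 0
  'ate' -> 1
  'ate' -> 1
  'dog' -> 3

Encoded: [0, 0, 1, 1, 3]


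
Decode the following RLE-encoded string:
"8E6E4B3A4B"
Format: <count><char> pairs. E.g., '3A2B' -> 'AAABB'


Expanding each <count><char> pair:
  8E -> 'EEEEEEEE'
  6E -> 'EEEEEE'
  4B -> 'BBBB'
  3A -> 'AAA'
  4B -> 'BBBB'

Decoded = EEEEEEEEEEEEEEBBBBAAABBBB


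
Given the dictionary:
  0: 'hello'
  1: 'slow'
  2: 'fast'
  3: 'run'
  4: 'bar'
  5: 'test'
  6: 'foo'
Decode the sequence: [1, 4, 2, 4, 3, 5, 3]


Look up each index in the dictionary:
  1 -> 'slow'
  4 -> 'bar'
  2 -> 'fast'
  4 -> 'bar'
  3 -> 'run'
  5 -> 'test'
  3 -> 'run'

Decoded: "slow bar fast bar run test run"


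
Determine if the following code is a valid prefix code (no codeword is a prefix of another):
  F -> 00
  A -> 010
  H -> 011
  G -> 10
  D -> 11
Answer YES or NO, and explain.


Checking each pair (does one codeword prefix another?):
  F='00' vs A='010': no prefix
  F='00' vs H='011': no prefix
  F='00' vs G='10': no prefix
  F='00' vs D='11': no prefix
  A='010' vs F='00': no prefix
  A='010' vs H='011': no prefix
  A='010' vs G='10': no prefix
  A='010' vs D='11': no prefix
  H='011' vs F='00': no prefix
  H='011' vs A='010': no prefix
  H='011' vs G='10': no prefix
  H='011' vs D='11': no prefix
  G='10' vs F='00': no prefix
  G='10' vs A='010': no prefix
  G='10' vs H='011': no prefix
  G='10' vs D='11': no prefix
  D='11' vs F='00': no prefix
  D='11' vs A='010': no prefix
  D='11' vs H='011': no prefix
  D='11' vs G='10': no prefix
No violation found over all pairs.

YES -- this is a valid prefix code. No codeword is a prefix of any other codeword.


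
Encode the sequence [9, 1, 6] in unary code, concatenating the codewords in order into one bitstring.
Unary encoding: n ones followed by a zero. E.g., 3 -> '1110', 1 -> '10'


Encode each number as n ones followed by a terminating 0:
  9 -> 1111111110 (10 bits)
  1 -> 10 (2 bits)
  6 -> 1111110 (7 bits)
Total length = 10 + 2 + 7 = 19 bits.

Unary([9, 1, 6]) = 1111111110101111110 (19 bits)


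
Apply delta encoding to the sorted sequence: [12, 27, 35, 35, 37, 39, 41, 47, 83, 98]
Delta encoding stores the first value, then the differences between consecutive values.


First value: 12
Deltas:
  27 - 12 = 15
  35 - 27 = 8
  35 - 35 = 0
  37 - 35 = 2
  39 - 37 = 2
  41 - 39 = 2
  47 - 41 = 6
  83 - 47 = 36
  98 - 83 = 15


Delta encoded: [12, 15, 8, 0, 2, 2, 2, 6, 36, 15]


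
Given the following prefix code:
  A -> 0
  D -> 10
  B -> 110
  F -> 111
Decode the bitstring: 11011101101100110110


Decoding step by step:
Bits 110 -> B
Bits 111 -> F
Bits 0 -> A
Bits 110 -> B
Bits 110 -> B
Bits 0 -> A
Bits 110 -> B
Bits 110 -> B


Decoded message: BFABBABB


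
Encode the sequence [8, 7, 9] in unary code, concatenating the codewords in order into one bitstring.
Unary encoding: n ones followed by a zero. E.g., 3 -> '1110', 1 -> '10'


Encode each number as n ones followed by a terminating 0:
  8 -> 111111110 (9 bits)
  7 -> 11111110 (8 bits)
  9 -> 1111111110 (10 bits)
Total length = 9 + 8 + 10 = 27 bits.

Unary([8, 7, 9]) = 111111110111111101111111110 (27 bits)


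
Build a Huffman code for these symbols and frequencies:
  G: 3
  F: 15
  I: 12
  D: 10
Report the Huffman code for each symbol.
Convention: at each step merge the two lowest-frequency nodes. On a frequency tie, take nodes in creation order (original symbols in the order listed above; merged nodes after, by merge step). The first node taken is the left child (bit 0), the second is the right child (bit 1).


Huffman tree construction:
Step 1: Merge G(3) + D(10) = 13
Step 2: Merge I(12) + (G+D)(13) = 25
Step 3: Merge F(15) + (I+(G+D))(25) = 40
Read each symbol's code off the tree from the root (left child = 0, right child = 1).

Codes:
  G: 110 (length 3)
  F: 0 (length 1)
  I: 10 (length 2)
  D: 111 (length 3)
Average code length: 78/40 = 1.9500 bits/symbol


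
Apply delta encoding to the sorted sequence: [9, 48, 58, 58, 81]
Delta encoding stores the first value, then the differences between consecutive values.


First value: 9
Deltas:
  48 - 9 = 39
  58 - 48 = 10
  58 - 58 = 0
  81 - 58 = 23


Delta encoded: [9, 39, 10, 0, 23]


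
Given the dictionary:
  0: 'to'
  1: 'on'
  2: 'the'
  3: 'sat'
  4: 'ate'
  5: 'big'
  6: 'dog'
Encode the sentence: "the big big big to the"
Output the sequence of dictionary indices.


Look up each word in the dictionary:
  'the' -> 2
  'big' -> 5
  'big' -> 5
  'big' -> 5
  'to' -> 0
  'the' -> 2

Encoded: [2, 5, 5, 5, 0, 2]


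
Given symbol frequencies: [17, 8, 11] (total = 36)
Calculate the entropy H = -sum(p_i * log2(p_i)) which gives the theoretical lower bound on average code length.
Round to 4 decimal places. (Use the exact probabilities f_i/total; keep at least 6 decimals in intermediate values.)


Per-symbol terms -p_i * log2(p_i) with p_i = f_i/36:
  p = 17/36 = 0.472222: log2(p) = -1.082462, -p*log2(p) = 0.511163
  p = 8/36 = 0.222222: log2(p) = -2.169925, -p*log2(p) = 0.482206
  p = 11/36 = 0.305556: log2(p) = -1.710493, -p*log2(p) = 0.522651
H = 0.511163 + 0.482206 + 0.522651 = 1.516020

H = 1.516 bits/symbol


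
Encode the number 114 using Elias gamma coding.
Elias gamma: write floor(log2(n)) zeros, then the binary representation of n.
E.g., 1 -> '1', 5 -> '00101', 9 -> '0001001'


num_bits = floor(log2(114)) + 1 = 7
leading_zeros = num_bits - 1 = 6
binary(114) = 1110010

Elias gamma(114) = '000000' + '1110010' = 0000001110010 (13 bits)


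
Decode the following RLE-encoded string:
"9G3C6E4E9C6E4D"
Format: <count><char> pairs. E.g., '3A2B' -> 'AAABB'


Expanding each <count><char> pair:
  9G -> 'GGGGGGGGG'
  3C -> 'CCC'
  6E -> 'EEEEEE'
  4E -> 'EEEE'
  9C -> 'CCCCCCCCC'
  6E -> 'EEEEEE'
  4D -> 'DDDD'

Decoded = GGGGGGGGGCCCEEEEEEEEEECCCCCCCCCEEEEEEDDDD


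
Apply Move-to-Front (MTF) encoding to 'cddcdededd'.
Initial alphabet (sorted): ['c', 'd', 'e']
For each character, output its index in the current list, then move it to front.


MTF encoding:
'c': index 0 in ['c', 'd', 'e'] -> ['c', 'd', 'e']
'd': index 1 in ['c', 'd', 'e'] -> ['d', 'c', 'e']
'd': index 0 in ['d', 'c', 'e'] -> ['d', 'c', 'e']
'c': index 1 in ['d', 'c', 'e'] -> ['c', 'd', 'e']
'd': index 1 in ['c', 'd', 'e'] -> ['d', 'c', 'e']
'e': index 2 in ['d', 'c', 'e'] -> ['e', 'd', 'c']
'd': index 1 in ['e', 'd', 'c'] -> ['d', 'e', 'c']
'e': index 1 in ['d', 'e', 'c'] -> ['e', 'd', 'c']
'd': index 1 in ['e', 'd', 'c'] -> ['d', 'e', 'c']
'd': index 0 in ['d', 'e', 'c'] -> ['d', 'e', 'c']


Output: [0, 1, 0, 1, 1, 2, 1, 1, 1, 0]


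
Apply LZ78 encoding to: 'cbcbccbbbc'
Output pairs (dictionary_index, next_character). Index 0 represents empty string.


LZ78 encoding steps:
Dictionary: {0: ''}
Step 1: w='' (idx 0), next='c' -> output (0, 'c'), add 'c' as idx 1
Step 2: w='' (idx 0), next='b' -> output (0, 'b'), add 'b' as idx 2
Step 3: w='c' (idx 1), next='b' -> output (1, 'b'), add 'cb' as idx 3
Step 4: w='c' (idx 1), next='c' -> output (1, 'c'), add 'cc' as idx 4
Step 5: w='b' (idx 2), next='b' -> output (2, 'b'), add 'bb' as idx 5
Step 6: w='b' (idx 2), next='c' -> output (2, 'c'), add 'bc' as idx 6


Encoded: [(0, 'c'), (0, 'b'), (1, 'b'), (1, 'c'), (2, 'b'), (2, 'c')]


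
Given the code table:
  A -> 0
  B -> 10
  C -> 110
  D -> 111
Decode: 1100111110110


Decoding:
110 -> C
0 -> A
111 -> D
110 -> C
110 -> C


Result: CADCC


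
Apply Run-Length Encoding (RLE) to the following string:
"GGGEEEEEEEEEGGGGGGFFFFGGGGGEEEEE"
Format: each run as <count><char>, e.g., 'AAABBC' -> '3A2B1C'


Scanning runs left to right:
  i=0: run of 'G' x 3 -> '3G'
  i=3: run of 'E' x 9 -> '9E'
  i=12: run of 'G' x 6 -> '6G'
  i=18: run of 'F' x 4 -> '4F'
  i=22: run of 'G' x 5 -> '5G'
  i=27: run of 'E' x 5 -> '5E'

RLE = 3G9E6G4F5G5E


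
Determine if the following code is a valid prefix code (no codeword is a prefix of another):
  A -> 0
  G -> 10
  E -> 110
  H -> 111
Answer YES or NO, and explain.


Checking each pair (does one codeword prefix another?):
  A='0' vs G='10': no prefix
  A='0' vs E='110': no prefix
  A='0' vs H='111': no prefix
  G='10' vs A='0': no prefix
  G='10' vs E='110': no prefix
  G='10' vs H='111': no prefix
  E='110' vs A='0': no prefix
  E='110' vs G='10': no prefix
  E='110' vs H='111': no prefix
  H='111' vs A='0': no prefix
  H='111' vs G='10': no prefix
  H='111' vs E='110': no prefix
No violation found over all pairs.

YES -- this is a valid prefix code. No codeword is a prefix of any other codeword.


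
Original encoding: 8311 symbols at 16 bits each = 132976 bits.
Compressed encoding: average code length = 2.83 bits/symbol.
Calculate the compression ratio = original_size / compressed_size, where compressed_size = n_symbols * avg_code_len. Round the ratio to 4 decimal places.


original_size = n_symbols * orig_bits = 8311 * 16 = 132976 bits
compressed_size = n_symbols * avg_code_len = 8311 * 2.83 = 23520.13 bits
ratio = original_size / compressed_size = 132976 / 23520.13 = 5.6537

Compression ratio = 5.6537


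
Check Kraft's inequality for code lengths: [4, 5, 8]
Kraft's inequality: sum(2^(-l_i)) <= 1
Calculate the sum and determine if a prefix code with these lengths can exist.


Sum = 2^(-4) + 2^(-5) + 2^(-8)
    = 0.0625 + 0.03125 + 0.00390625
    = 25/256 = 0.09765625
Since 0.09765625 <= 1, Kraft's inequality IS satisfied.
A prefix code with these lengths CAN exist.

Kraft sum = 0.09765625. Satisfied.


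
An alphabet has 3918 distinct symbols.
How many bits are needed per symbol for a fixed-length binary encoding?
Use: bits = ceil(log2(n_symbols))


log2(3918) = 11.9359
Bracket: 2^11 = 2048 < 3918 <= 2^12 = 4096
So ceil(log2(3918)) = 12

bits = ceil(log2(3918)) = ceil(11.9359) = 12 bits


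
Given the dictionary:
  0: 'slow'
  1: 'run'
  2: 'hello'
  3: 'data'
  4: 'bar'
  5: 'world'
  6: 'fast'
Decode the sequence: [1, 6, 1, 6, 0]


Look up each index in the dictionary:
  1 -> 'run'
  6 -> 'fast'
  1 -> 'run'
  6 -> 'fast'
  0 -> 'slow'

Decoded: "run fast run fast slow"


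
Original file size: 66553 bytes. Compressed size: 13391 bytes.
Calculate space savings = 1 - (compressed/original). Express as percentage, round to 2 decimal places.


ratio = compressed/original = 13391/66553 = 0.201208
savings = 1 - ratio = 1 - 0.201208 = 0.798792
as a percentage: 0.798792 * 100 = 79.88%

Space savings = 1 - 13391/66553 = 79.88%


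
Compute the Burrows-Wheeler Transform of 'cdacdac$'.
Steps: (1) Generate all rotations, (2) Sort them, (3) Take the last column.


Rotations (sorted):
  0: $cdacdac -> last char: c
  1: ac$cdacd -> last char: d
  2: acdac$cd -> last char: d
  3: c$cdacda -> last char: a
  4: cdac$cda -> last char: a
  5: cdacdac$ -> last char: $
  6: dac$cdac -> last char: c
  7: dacdac$c -> last char: c


BWT = cddaa$cc


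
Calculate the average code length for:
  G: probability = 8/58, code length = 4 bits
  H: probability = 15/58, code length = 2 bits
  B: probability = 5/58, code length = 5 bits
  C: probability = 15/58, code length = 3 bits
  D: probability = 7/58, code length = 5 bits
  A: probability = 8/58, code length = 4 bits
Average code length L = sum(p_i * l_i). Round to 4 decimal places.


Weighted contributions p_i * l_i:
  G: (8/58) * 4 = 32/58
  H: (15/58) * 2 = 30/58
  B: (5/58) * 5 = 25/58
  C: (15/58) * 3 = 45/58
  D: (7/58) * 5 = 35/58
  A: (8/58) * 4 = 32/58
Sum = (32 + 30 + 25 + 45 + 35 + 32)/58 = 199/58

L = 199/58 = 3.4310 bits/symbol


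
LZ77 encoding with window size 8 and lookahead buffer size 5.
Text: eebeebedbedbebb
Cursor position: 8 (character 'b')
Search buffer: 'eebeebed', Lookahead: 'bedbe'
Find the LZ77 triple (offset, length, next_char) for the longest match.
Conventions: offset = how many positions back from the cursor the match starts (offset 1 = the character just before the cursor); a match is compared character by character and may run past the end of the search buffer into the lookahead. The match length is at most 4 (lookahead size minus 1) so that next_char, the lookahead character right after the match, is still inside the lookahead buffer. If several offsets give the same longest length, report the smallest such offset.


Try each offset into the search buffer:
  offset=1 (pos 7, char 'd'): match length 0
  offset=2 (pos 6, char 'e'): match length 0
  offset=3 (pos 5, char 'b'): match length 4
  offset=4 (pos 4, char 'e'): match length 0
  offset=5 (pos 3, char 'e'): match length 0
  offset=6 (pos 2, char 'b'): match length 2
  offset=7 (pos 1, char 'e'): match length 0
  offset=8 (pos 0, char 'e'): match length 0
Longest match has length 4 at offset 3.
next_char = character at position 8 + 4 = 12 -> 'e'

Best match: offset=3, length=4 (matching 'bedb' starting at position 5)
LZ77 triple: (3, 4, 'e')


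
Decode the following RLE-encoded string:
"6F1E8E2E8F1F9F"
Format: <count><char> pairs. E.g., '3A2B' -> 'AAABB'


Expanding each <count><char> pair:
  6F -> 'FFFFFF'
  1E -> 'E'
  8E -> 'EEEEEEEE'
  2E -> 'EE'
  8F -> 'FFFFFFFF'
  1F -> 'F'
  9F -> 'FFFFFFFFF'

Decoded = FFFFFFEEEEEEEEEEEFFFFFFFFFFFFFFFFFF


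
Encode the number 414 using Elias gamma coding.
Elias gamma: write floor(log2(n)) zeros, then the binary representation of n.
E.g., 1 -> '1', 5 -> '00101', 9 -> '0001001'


num_bits = floor(log2(414)) + 1 = 9
leading_zeros = num_bits - 1 = 8
binary(414) = 110011110

Elias gamma(414) = '00000000' + '110011110' = 00000000110011110 (17 bits)


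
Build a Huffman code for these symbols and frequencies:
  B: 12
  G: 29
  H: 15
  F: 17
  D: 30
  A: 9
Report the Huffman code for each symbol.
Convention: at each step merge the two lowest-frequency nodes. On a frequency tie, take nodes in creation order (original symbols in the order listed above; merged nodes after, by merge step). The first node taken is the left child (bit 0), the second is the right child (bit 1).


Huffman tree construction:
Step 1: Merge A(9) + B(12) = 21
Step 2: Merge H(15) + F(17) = 32
Step 3: Merge (A+B)(21) + G(29) = 50
Step 4: Merge D(30) + (H+F)(32) = 62
Step 5: Merge ((A+B)+G)(50) + (D+(H+F))(62) = 112
Read each symbol's code off the tree from the root (left child = 0, right child = 1).

Codes:
  B: 001 (length 3)
  G: 01 (length 2)
  H: 110 (length 3)
  F: 111 (length 3)
  D: 10 (length 2)
  A: 000 (length 3)
Average code length: 277/112 = 2.4732 bits/symbol
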